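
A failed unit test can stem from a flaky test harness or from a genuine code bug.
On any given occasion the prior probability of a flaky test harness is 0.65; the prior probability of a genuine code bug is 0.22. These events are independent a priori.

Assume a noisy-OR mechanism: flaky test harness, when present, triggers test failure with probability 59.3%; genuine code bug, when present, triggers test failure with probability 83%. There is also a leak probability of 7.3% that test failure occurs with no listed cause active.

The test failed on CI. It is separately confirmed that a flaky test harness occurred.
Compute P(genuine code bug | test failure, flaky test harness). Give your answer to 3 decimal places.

P(genuine code bug | test failure, flaky test harness) ≈ 0.298

Under noisy-OR, P(test failure | causes) = 1 − (1−0.073)·∏(1−qᵢ) over the active causes.
By total probability over both values of genuine code bug:
  P(test failure | flaky test harness) = 0.622711*0.78 + 0.935861*0.22
        = 0.485715 + 0.205889 = 0.691604
Keeping only the genuine code bug-present terms gives 0.205889, so
  P(genuine code bug | test failure, flaky test harness) = 0.205889 / 0.691604 ≈ 0.298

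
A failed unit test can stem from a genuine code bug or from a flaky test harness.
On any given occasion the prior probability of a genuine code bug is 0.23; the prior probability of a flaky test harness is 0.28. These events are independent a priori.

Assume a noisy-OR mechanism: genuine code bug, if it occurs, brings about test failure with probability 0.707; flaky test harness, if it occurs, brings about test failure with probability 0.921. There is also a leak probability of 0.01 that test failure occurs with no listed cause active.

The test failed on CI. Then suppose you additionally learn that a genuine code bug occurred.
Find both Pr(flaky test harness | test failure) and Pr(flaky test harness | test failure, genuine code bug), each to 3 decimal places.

Pr(flaky test harness | test failure) ≈ 0.680; Pr(flaky test harness | test failure, genuine code bug) ≈ 0.349

Under noisy-OR, P(test failure | causes) = 1 − (1−0.01)·∏(1−qᵢ) over the active causes.
Enumerate the 4 (genuine code bug, flaky test harness) configurations and weight by the priors:
  P(test failure) = 0.01·0.77·0.72 + 0.92179·0.77·0.28 + 0.70993·0.23·0.72 + 0.977084·0.23·0.28
        = 0.005544 + 0.198738 + 0.117564 + 0.062924 = 0.384770
The terms with flaky test harness present sum to 0.261662, so
  P(flaky test harness | test failure) = 0.261662 / 0.384770 ≈ 0.680

With the extra evidence:
By total probability over both values of flaky test harness:
  P(test failure | genuine code bug) = 0.70993·0.72 + 0.977084·0.28
        = 0.511150 + 0.273584 = 0.784734
Keeping only the flaky test harness-present terms gives 0.273584, so
  P(flaky test harness | test failure, genuine code bug) = 0.273584 / 0.784734 ≈ 0.349
The drop from 0.680 to 0.349 is the explaining-away (discounting) effect.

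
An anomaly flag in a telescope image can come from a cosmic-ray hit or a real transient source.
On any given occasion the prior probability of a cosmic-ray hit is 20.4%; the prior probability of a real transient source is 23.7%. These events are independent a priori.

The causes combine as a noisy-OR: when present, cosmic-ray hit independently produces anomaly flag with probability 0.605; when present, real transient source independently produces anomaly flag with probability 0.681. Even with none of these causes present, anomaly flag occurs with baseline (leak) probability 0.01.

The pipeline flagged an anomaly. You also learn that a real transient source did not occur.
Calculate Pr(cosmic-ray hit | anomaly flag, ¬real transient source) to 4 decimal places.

Pr(cosmic-ray hit | anomaly flag, ¬real transient source) ≈ 0.9398

Under noisy-OR, P(anomaly flag | causes) = 1 − (1−0.01)·∏(1−qᵢ) over the active causes.
Numerator (weight on configurations with cosmic-ray hit): 0.60895×0.204 = 0.124226
The normalizing constant is 0.01×0.796 + 0.60895×0.204 = 0.132186
P(cosmic-ray hit | anomaly flag, ¬real transient source) = 0.124226/0.132186 ≈ 0.9398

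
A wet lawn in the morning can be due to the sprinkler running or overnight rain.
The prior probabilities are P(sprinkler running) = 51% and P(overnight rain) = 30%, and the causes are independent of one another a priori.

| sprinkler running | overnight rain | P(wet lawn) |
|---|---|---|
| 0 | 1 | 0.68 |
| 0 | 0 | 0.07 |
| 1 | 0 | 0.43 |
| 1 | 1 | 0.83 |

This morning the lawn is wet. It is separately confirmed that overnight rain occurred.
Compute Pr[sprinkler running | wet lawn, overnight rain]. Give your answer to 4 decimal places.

For the numerator, keep only sprinkler running=true terms: 0.83·0.51 = 0.423300
Normalizer over all consistent configurations: 0.68·0.49 + 0.83·0.51 = 0.756500
P(sprinkler running | wet lawn, overnight rain) = 0.423300/0.756500 ≈ 0.5596

Pr[sprinkler running | wet lawn, overnight rain] ≈ 0.5596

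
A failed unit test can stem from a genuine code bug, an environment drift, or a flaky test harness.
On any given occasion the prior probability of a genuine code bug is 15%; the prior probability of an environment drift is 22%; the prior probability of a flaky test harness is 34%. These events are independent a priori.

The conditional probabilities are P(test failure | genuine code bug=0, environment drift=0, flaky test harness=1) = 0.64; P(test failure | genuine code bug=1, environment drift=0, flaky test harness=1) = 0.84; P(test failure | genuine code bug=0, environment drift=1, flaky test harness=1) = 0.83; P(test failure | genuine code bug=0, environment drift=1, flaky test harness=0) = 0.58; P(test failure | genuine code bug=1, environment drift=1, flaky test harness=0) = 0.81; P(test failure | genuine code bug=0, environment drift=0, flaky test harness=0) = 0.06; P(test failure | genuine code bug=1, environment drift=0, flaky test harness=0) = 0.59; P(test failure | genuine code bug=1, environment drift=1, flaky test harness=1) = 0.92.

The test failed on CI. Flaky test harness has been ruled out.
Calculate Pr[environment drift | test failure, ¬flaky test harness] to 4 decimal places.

Weight on environment drift=true, given the evidence: 0.108460 + 0.026730 = 0.135190
Normalizer over all consistent configurations: 0.06·0.85·0.78 + 0.58·0.85·0.22 + 0.59·0.15·0.78 + 0.81·0.15·0.22 = 0.244000
Posterior = 0.135190 / 0.244000 ≈ 0.5541

Pr[environment drift | test failure, ¬flaky test harness] ≈ 0.5541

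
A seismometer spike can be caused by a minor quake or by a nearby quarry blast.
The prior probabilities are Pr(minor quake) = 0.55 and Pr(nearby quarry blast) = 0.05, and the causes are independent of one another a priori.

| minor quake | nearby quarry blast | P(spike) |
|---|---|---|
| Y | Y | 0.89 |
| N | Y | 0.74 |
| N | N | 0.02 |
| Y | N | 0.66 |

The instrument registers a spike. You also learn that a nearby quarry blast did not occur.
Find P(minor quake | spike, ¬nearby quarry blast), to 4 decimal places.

Numerator (weight on configurations with minor quake): 0.66*0.55 = 0.363000
Denominator P(spike | ¬nearby quarry blast): 0.02*0.45 + 0.66*0.55 = 0.372000
P(minor quake | spike, ¬nearby quarry blast) = 0.363000/0.372000 ≈ 0.9758

P(minor quake | spike, ¬nearby quarry blast) ≈ 0.9758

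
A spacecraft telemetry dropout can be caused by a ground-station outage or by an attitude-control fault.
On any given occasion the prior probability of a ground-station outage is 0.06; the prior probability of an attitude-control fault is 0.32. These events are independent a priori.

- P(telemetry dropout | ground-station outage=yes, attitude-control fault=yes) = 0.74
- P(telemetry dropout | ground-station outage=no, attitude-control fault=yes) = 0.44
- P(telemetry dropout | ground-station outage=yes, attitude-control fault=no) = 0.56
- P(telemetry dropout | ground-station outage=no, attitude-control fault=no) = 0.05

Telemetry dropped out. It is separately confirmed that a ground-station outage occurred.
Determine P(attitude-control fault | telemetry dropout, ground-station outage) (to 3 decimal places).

By total probability over both values of attitude-control fault:
  P(telemetry dropout | ground-station outage) = 0.56×0.68 + 0.74×0.32
        = 0.380800 + 0.236800 = 0.617600
The terms with attitude-control fault present sum to 0.236800, so
  P(attitude-control fault | telemetry dropout, ground-station outage) = 0.236800 / 0.617600 ≈ 0.383

P(attitude-control fault | telemetry dropout, ground-station outage) ≈ 0.383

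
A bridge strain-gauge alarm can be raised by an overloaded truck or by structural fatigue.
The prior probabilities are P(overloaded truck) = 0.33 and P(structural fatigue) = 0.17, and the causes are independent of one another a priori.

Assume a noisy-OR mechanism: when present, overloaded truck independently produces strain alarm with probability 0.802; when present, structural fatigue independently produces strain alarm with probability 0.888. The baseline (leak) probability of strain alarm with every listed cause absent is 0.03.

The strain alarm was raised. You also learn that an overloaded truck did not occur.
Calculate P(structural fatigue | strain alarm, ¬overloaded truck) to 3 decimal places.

Under noisy-OR, P(strain alarm | causes) = 1 − (1−0.03)·∏(1−qᵢ) over the active causes.
Enumerate both values of structural fatigue and weight by the priors:
  P(strain alarm | ¬overloaded truck) = 0.03*0.83 + 0.89136*0.17
        = 0.024900 + 0.151531 = 0.176431
Keeping only the structural fatigue-present terms gives 0.151531, so
  P(structural fatigue | strain alarm, ¬overloaded truck) = 0.151531 / 0.176431 ≈ 0.859

P(structural fatigue | strain alarm, ¬overloaded truck) ≈ 0.859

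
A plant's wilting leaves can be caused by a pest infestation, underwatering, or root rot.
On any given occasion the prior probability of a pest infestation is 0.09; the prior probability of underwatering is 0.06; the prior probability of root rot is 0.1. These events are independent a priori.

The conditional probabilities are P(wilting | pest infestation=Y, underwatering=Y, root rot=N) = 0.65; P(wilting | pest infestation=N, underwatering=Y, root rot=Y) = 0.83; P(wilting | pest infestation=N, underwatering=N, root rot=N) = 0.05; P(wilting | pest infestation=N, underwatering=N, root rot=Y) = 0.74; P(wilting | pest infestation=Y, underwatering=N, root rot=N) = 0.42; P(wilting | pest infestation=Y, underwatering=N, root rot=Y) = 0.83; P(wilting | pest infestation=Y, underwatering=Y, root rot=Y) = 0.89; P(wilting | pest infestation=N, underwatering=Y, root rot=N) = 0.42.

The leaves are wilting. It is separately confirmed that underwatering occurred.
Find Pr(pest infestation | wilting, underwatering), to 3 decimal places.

P(wilting | underwatering) = 0.42·0.91·0.9 + 0.83·0.91·0.1 + 0.65·0.09·0.9 + 0.89·0.09·0.1 = 0.343980 + 0.075530 + 0.052650 + 0.008010 = 0.480170
Of this, 0.060660 comes from 0.052650 + 0.008010 (the pest infestation=true cases).
Hence the posterior is 0.060660/0.480170 ≈ 0.126.

Pr(pest infestation | wilting, underwatering) ≈ 0.126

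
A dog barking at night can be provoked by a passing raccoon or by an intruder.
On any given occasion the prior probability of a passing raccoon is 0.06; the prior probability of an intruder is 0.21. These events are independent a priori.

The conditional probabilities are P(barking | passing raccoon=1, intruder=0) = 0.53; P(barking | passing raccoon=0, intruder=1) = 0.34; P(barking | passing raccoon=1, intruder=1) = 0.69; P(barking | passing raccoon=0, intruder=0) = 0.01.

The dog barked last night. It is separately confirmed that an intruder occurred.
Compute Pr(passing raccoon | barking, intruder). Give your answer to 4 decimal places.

Pr(passing raccoon | barking, intruder) ≈ 0.1147

Sum P(barking|·) weighted by the priors over both values of passing raccoon:
  P(barking | intruder) = 0.34×0.94 + 0.69×0.06
        = 0.319600 + 0.041400 = 0.361000
The terms with passing raccoon present sum to 0.041400, so
  P(passing raccoon | barking, intruder) = 0.041400 / 0.361000 ≈ 0.1147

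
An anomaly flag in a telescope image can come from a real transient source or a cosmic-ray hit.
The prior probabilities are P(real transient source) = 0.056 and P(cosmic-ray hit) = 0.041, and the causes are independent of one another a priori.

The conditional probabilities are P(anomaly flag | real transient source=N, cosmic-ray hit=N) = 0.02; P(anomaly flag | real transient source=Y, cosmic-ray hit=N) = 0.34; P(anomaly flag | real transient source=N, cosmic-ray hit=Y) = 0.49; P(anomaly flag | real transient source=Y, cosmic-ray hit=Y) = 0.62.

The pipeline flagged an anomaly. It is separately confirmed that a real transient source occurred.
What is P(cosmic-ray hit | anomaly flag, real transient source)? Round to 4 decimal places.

P(cosmic-ray hit | anomaly flag, real transient source) ≈ 0.0723

P(anomaly flag | real transient source) = 0.34×0.959 + 0.62×0.041 = 0.326060 + 0.025420 = 0.351480
Of this, 0.025420 comes from 0.62×0.041 (the cosmic-ray hit=true cases).
P(cosmic-ray hit | anomaly flag, real transient source) = 0.025420 / 0.351480 ≈ 0.0723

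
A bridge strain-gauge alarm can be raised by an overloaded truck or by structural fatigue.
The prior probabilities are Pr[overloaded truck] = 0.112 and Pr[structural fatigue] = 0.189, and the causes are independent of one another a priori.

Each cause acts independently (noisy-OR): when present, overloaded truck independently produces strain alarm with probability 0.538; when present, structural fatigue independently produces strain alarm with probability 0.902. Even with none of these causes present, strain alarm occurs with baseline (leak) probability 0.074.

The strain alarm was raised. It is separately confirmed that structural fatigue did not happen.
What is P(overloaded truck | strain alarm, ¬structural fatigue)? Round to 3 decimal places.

Under noisy-OR, P(strain alarm | causes) = 1 − (1−0.074)·∏(1−qᵢ) over the active causes.
By total probability over both values of overloaded truck:
  P(strain alarm | ¬structural fatigue) = 0.074×0.888 + 0.572188×0.112
        = 0.065712 + 0.064085 = 0.129797
Keeping only the overloaded truck-present terms gives 0.064085, so
  P(overloaded truck | strain alarm, ¬structural fatigue) = 0.064085 / 0.129797 ≈ 0.494

P(overloaded truck | strain alarm, ¬structural fatigue) ≈ 0.494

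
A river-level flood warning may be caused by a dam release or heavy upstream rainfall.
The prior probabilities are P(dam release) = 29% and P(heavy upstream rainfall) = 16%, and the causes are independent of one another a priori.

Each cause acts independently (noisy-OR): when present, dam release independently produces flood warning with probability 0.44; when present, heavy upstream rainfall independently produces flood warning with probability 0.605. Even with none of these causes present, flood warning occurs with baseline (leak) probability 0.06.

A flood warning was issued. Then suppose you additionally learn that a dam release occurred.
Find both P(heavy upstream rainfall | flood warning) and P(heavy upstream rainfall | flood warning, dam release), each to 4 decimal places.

P(heavy upstream rainfall | flood warning) ≈ 0.4171; P(heavy upstream rainfall | flood warning, dam release) ≈ 0.2416

Under noisy-OR, P(flood warning | causes) = 1 − (1−0.06)·∏(1−qᵢ) over the active causes.
For the numerator, keep only heavy upstream rainfall=true terms: 0.071420 + 0.036752 = 0.108172
Denominator P(flood warning): 0.06×0.71×0.84 + 0.6287×0.71×0.16 + 0.4736×0.29×0.84 + 0.792072×0.29×0.16 = 0.259325
P(heavy upstream rainfall | flood warning) = 0.108172/0.259325 ≈ 0.4171

With the extra evidence:
By total probability over both values of heavy upstream rainfall:
  P(flood warning | dam release) = 0.4736·0.84 + 0.792072·0.16
        = 0.397824 + 0.126732 = 0.524556
Keeping only the heavy upstream rainfall-present terms gives 0.126732, so
  P(heavy upstream rainfall | flood warning, dam release) = 0.126732 / 0.524556 ≈ 0.2416
This is intercausal reasoning (explaining away): once dam release accounts for the flood warning, heavy upstream rainfall becomes less likely.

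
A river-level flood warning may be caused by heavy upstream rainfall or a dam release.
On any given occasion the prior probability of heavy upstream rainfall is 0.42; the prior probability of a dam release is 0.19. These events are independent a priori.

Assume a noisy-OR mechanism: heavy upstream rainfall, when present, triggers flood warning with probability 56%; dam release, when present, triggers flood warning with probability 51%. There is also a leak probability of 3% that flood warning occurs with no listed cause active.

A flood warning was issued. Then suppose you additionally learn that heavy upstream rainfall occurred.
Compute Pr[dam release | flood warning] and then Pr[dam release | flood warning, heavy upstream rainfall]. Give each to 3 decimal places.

Pr[dam release | flood warning] ≈ 0.366; Pr[dam release | flood warning, heavy upstream rainfall] ≈ 0.245

Under noisy-OR, P(flood warning | causes) = 1 − (1−0.03)·∏(1−qᵢ) over the active causes.
For the numerator, keep only dam release=true terms: 0.057822 + 0.063111 = 0.120933
Denominator P(flood warning): 0.03·0.58·0.81 + 0.5247·0.58·0.19 + 0.5732·0.42·0.81 + 0.790868·0.42·0.19 = 0.330030
P(dam release | flood warning) = 0.120933/0.330030 ≈ 0.366

Now condition on the additional information:
Sum P(flood warning|·) weighted by the priors over both values of dam release:
  P(flood warning | heavy upstream rainfall) = 0.5732×0.81 + 0.790868×0.19
        = 0.464292 + 0.150265 = 0.614557
Keeping only the dam release-present terms gives 0.150265, so
  P(dam release | flood warning, heavy upstream rainfall) = 0.150265 / 0.614557 ≈ 0.245
— heavy upstream rainfall explains away the evidence for dam release.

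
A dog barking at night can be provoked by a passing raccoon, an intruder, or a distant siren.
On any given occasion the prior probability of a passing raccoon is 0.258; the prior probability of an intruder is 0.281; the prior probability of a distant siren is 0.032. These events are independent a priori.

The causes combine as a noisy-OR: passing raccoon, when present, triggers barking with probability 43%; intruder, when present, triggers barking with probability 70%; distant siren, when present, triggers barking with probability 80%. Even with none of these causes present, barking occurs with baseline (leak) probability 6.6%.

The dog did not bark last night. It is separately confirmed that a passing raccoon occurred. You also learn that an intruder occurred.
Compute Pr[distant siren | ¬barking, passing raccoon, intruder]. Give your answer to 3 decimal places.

Pr[distant siren | ¬barking, passing raccoon, intruder] ≈ 0.007

Under noisy-OR, P(barking | causes) = 1 − (1−0.066)·∏(1−qᵢ) over the active causes.
For the numerator, keep only distant siren=true terms: 0.031943×0.032 = 0.001022
Denominator P(¬barking | passing raccoon, intruder): 0.159714×0.968 + 0.031943×0.032 = 0.155625
P(distant siren | ¬barking, passing raccoon, intruder) = 0.001022/0.155625 ≈ 0.007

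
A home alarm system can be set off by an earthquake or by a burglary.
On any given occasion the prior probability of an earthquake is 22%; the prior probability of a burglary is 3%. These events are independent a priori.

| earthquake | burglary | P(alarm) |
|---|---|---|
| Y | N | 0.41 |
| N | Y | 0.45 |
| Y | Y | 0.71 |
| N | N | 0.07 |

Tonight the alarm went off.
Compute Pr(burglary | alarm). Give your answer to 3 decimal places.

Sum P(alarm|·) weighted by the priors over the 4 (earthquake, burglary) configurations:
  P(alarm) = 0.07×0.78×0.97 + 0.45×0.78×0.03 + 0.41×0.22×0.97 + 0.71×0.22×0.03
        = 0.052962 + 0.010530 + 0.087494 + 0.004686 = 0.155672
The terms with burglary present sum to 0.015216, so
  P(burglary | alarm) = 0.015216 / 0.155672 ≈ 0.098

Pr(burglary | alarm) ≈ 0.098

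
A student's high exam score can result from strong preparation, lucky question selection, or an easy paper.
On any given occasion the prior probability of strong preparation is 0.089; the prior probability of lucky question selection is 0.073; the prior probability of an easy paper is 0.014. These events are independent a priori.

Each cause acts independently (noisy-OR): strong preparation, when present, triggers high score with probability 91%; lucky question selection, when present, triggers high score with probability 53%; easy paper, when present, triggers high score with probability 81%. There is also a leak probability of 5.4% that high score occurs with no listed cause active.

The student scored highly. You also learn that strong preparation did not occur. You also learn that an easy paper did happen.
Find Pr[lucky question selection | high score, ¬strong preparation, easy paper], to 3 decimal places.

Under noisy-OR, P(high score | causes) = 1 − (1−0.054)·∏(1−qᵢ) over the active causes.
For the numerator, keep only lucky question selection=true terms: 0.915522·0.073 = 0.066833
Denominator P(high score | ¬strong preparation, easy paper): 0.82026·0.927 + 0.915522·0.073 = 0.827214
P(lucky question selection | high score, ¬strong preparation, easy paper) = 0.066833/0.827214 ≈ 0.081

Pr[lucky question selection | high score, ¬strong preparation, easy paper] ≈ 0.081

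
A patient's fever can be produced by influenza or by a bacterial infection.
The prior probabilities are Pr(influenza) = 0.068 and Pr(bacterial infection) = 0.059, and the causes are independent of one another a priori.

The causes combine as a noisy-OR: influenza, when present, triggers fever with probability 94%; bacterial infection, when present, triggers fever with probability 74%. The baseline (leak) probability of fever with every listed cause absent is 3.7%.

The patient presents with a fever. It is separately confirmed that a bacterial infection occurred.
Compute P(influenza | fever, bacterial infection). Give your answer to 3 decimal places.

Under noisy-OR, P(fever | causes) = 1 − (1−0.037)·∏(1−qᵢ) over the active causes.
Enumerate both values of influenza and weight by the priors:
  P(fever | bacterial infection) = 0.74962×0.932 + 0.984977×0.068
        = 0.698646 + 0.066978 = 0.765624
Configurations with influenza contribute 0.066978, so
  P(influenza | fever, bacterial infection) = 0.066978 / 0.765624 ≈ 0.087

P(influenza | fever, bacterial infection) ≈ 0.087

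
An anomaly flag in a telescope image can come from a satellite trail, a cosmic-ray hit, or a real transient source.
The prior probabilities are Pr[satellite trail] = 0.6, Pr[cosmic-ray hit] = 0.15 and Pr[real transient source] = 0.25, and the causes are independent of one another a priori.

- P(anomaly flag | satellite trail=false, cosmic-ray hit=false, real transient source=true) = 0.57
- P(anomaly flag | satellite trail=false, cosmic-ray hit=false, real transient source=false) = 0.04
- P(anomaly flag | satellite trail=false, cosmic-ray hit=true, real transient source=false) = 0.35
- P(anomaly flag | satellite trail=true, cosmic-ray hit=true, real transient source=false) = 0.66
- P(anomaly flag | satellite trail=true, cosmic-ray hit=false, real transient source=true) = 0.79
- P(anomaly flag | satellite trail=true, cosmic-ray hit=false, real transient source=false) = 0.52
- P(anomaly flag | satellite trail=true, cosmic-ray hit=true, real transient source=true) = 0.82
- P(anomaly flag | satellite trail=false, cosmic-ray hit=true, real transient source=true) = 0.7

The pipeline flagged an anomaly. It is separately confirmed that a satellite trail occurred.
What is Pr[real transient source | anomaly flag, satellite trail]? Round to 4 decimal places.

Pr[real transient source | anomaly flag, satellite trail] ≈ 0.3286

P(anomaly flag | satellite trail) = 0.52×0.85×0.75 + 0.79×0.85×0.25 + 0.66×0.15×0.75 + 0.82×0.15×0.25 = 0.331500 + 0.167875 + 0.074250 + 0.030750 = 0.604375
Of this, 0.198625 comes from 0.167875 + 0.030750 (the real transient source=true cases).
Hence the posterior is 0.198625/0.604375 ≈ 0.3286.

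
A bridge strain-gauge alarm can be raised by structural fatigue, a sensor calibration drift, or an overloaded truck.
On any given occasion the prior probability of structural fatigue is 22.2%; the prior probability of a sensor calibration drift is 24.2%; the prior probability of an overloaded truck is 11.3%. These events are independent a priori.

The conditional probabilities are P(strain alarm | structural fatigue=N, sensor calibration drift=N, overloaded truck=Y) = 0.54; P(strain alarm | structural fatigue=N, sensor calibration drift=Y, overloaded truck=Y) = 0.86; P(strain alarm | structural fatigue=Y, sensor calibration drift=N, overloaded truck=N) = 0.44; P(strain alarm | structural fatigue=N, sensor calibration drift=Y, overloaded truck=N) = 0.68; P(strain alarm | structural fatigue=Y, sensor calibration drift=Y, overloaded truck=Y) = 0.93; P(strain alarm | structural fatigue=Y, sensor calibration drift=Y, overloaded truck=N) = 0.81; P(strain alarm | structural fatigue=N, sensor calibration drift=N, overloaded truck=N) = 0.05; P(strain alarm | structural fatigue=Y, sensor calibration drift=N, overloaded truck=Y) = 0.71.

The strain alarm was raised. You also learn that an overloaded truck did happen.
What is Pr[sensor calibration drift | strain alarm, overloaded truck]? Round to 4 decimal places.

Pr[sensor calibration drift | strain alarm, overloaded truck] ≈ 0.3261

P(strain alarm | overloaded truck) = 0.54·0.778·0.758 + 0.86·0.778·0.242 + 0.71·0.222·0.758 + 0.93·0.222·0.242 = 0.318451 + 0.161917 + 0.119476 + 0.049963 = 0.649807
Of this, 0.211880 comes from 0.161917 + 0.049963 (the sensor calibration drift=true cases).
So P(sensor calibration drift | strain alarm, overloaded truck) = 0.211880/0.649807 ≈ 0.3261.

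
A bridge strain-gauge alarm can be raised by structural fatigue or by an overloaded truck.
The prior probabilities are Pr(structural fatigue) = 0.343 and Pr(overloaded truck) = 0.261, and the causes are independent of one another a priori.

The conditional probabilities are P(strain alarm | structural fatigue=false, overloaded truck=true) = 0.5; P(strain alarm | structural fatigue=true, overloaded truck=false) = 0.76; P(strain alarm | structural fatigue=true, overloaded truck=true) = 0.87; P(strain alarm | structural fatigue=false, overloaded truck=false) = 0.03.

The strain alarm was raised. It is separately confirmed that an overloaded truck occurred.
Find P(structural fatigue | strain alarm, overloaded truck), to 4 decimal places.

P(structural fatigue | strain alarm, overloaded truck) ≈ 0.4760

Numerator (weight on configurations with structural fatigue): 0.87×0.343 = 0.298410
Normalizer over all consistent configurations: 0.5×0.657 + 0.87×0.343 = 0.626910
Posterior = 0.298410 / 0.626910 ≈ 0.4760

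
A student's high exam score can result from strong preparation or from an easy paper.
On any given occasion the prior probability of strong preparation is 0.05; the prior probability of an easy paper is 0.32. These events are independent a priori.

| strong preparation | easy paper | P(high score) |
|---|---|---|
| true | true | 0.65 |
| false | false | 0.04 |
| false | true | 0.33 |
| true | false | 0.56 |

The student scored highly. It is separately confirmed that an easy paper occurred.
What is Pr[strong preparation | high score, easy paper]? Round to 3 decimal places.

Weight on strong preparation=true, given the evidence: 0.65×0.05 = 0.032500
Normalizer over all consistent configurations: 0.33×0.95 + 0.65×0.05 = 0.346000
Posterior = 0.032500 / 0.346000 ≈ 0.094

Pr[strong preparation | high score, easy paper] ≈ 0.094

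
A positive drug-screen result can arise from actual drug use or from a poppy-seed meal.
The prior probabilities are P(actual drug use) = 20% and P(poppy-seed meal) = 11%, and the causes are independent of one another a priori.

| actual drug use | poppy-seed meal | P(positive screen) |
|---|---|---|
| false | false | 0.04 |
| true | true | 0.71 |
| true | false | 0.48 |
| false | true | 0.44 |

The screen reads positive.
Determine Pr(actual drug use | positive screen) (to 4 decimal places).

P(positive screen) = 0.04×0.8×0.89 + 0.44×0.8×0.11 + 0.48×0.2×0.89 + 0.71×0.2×0.11 = 0.028480 + 0.038720 + 0.085440 + 0.015620 = 0.168260
Of this, 0.101060 comes from 0.085440 + 0.015620 (the actual drug use=true cases).
So P(actual drug use | positive screen) = 0.101060/0.168260 ≈ 0.6006.

Pr(actual drug use | positive screen) ≈ 0.6006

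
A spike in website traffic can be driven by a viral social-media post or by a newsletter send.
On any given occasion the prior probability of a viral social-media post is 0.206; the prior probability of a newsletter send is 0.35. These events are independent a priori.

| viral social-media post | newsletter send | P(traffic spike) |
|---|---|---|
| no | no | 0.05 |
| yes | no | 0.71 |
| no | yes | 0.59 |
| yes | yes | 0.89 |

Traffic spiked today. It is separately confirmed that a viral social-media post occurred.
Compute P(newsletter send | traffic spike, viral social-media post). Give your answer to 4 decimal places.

P(traffic spike | viral social-media post) = 0.71*0.65 + 0.89*0.35 = 0.461500 + 0.311500 = 0.773000
Restricting to configurations with newsletter send present: 0.89*0.35 = 0.311500.
Hence the posterior is 0.311500/0.773000 ≈ 0.4030.

P(newsletter send | traffic spike, viral social-media post) ≈ 0.4030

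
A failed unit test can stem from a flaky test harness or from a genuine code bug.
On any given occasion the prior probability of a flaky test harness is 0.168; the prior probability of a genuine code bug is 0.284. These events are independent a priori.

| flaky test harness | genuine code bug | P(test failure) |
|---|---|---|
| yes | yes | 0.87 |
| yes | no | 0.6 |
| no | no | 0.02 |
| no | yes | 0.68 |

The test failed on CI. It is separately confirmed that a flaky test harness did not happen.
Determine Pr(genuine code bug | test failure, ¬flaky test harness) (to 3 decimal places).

Pr(genuine code bug | test failure, ¬flaky test harness) ≈ 0.931

P(test failure | ¬flaky test harness) = 0.02*0.716 + 0.68*0.284 = 0.014320 + 0.193120 = 0.207440
Restricting to configurations with genuine code bug present: 0.68*0.284 = 0.193120.
So P(genuine code bug | test failure, ¬flaky test harness) = 0.193120/0.207440 ≈ 0.931.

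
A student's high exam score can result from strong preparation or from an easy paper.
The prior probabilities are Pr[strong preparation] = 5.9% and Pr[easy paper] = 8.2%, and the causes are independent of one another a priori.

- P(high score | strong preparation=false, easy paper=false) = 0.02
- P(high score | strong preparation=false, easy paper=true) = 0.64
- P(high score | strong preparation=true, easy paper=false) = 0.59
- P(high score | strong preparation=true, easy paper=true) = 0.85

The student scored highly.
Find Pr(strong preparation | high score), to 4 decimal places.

Pr(strong preparation | high score) ≈ 0.3511

P(high score) = 0.02·0.941·0.918 + 0.64·0.941·0.082 + 0.59·0.059·0.918 + 0.85·0.059·0.082 = 0.017277 + 0.049384 + 0.031956 + 0.004112 = 0.102729
Of this, 0.036068 comes from 0.031956 + 0.004112 (the strong preparation=true cases).
Hence the posterior is 0.036068/0.102729 ≈ 0.3511.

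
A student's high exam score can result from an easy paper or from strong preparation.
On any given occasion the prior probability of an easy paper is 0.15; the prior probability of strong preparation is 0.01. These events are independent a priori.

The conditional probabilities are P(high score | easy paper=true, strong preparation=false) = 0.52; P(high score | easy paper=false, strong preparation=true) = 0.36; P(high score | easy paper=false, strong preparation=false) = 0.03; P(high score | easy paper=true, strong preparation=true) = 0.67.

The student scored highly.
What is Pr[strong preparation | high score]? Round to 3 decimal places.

For the numerator, keep only strong preparation=true terms: 0.003060 + 0.001005 = 0.004065
Denominator P(high score): 0.03·0.85·0.99 + 0.36·0.85·0.01 + 0.52·0.15·0.99 + 0.67·0.15·0.01 = 0.106530
Posterior = 0.004065 / 0.106530 ≈ 0.038

Pr[strong preparation | high score] ≈ 0.038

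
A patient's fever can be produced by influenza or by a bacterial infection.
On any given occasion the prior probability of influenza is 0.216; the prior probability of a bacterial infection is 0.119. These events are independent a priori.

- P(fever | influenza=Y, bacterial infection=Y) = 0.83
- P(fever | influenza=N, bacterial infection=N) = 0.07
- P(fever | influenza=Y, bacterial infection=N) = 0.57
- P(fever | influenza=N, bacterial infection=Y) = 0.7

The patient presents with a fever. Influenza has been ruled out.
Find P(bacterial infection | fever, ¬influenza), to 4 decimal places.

P(bacterial infection | fever, ¬influenza) ≈ 0.5746

P(fever | ¬influenza) = 0.07×0.881 + 0.7×0.119 = 0.061670 + 0.083300 = 0.144970
Restricting to configurations with bacterial infection present: 0.7×0.119 = 0.083300.
So P(bacterial infection | fever, ¬influenza) = 0.083300/0.144970 ≈ 0.5746.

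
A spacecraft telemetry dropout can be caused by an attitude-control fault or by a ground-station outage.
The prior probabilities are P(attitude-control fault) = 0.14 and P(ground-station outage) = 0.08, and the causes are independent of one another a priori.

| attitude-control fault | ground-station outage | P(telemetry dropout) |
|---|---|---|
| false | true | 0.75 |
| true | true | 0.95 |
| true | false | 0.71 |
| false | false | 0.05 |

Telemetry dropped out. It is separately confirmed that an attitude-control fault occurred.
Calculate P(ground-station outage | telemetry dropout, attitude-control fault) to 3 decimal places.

P(ground-station outage | telemetry dropout, attitude-control fault) ≈ 0.104

Sum P(telemetry dropout|·) weighted by the priors over both values of ground-station outage:
  P(telemetry dropout | attitude-control fault) = 0.71·0.92 + 0.95·0.08
        = 0.653200 + 0.076000 = 0.729200
Keeping only the ground-station outage-present terms gives 0.076000, so
  P(ground-station outage | telemetry dropout, attitude-control fault) = 0.076000 / 0.729200 ≈ 0.104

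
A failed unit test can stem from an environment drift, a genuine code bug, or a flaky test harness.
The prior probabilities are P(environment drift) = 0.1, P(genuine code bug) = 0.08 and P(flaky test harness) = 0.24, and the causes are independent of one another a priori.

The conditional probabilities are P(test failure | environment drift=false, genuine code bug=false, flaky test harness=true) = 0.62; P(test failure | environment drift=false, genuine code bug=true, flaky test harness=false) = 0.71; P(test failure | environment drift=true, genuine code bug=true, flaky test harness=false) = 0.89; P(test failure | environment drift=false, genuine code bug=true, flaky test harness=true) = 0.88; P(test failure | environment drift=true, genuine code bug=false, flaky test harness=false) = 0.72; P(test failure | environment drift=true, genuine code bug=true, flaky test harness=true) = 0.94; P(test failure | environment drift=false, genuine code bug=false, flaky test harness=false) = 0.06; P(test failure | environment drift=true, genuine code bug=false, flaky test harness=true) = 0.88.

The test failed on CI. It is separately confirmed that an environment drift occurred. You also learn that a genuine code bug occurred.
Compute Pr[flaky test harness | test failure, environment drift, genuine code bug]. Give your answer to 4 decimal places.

Sum P(test failure|·) weighted by the priors over both values of flaky test harness:
  P(test failure | environment drift, genuine code bug) = 0.89*0.76 + 0.94*0.24
        = 0.676400 + 0.225600 = 0.902000
The terms with flaky test harness present sum to 0.225600, so
  P(flaky test harness | test failure, environment drift, genuine code bug) = 0.225600 / 0.902000 ≈ 0.2501

Pr[flaky test harness | test failure, environment drift, genuine code bug] ≈ 0.2501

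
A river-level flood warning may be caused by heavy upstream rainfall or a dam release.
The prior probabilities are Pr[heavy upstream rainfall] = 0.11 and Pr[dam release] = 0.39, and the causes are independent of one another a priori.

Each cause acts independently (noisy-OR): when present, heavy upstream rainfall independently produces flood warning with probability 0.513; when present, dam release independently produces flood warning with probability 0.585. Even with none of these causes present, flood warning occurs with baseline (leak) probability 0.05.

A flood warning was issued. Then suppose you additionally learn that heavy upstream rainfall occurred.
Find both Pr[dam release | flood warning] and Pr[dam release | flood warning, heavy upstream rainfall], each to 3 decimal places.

Pr[dam release | flood warning] ≈ 0.795; Pr[dam release | flood warning, heavy upstream rainfall] ≈ 0.490

Under noisy-OR, P(flood warning | causes) = 1 − (1−0.05)·∏(1−qᵢ) over the active causes.
Numerator (weight on configurations with dam release): 0.210256 + 0.034663 = 0.244919
Denominator P(flood warning): 0.05·0.89·0.61 + 0.60575·0.89·0.39 + 0.53735·0.11·0.61 + 0.808·0.11·0.39 = 0.308120
Posterior = 0.244919 / 0.308120 ≈ 0.795

Now also conditioning on heavy upstream rainfall=true:
For the numerator, keep only dam release=true terms: 0.808*0.39 = 0.315120
Denominator P(flood warning | heavy upstream rainfall): 0.53735*0.61 + 0.808*0.39 = 0.642904
P(dam release | flood warning, heavy upstream rainfall) = 0.315120/0.642904 ≈ 0.490
This is intercausal reasoning (explaining away): once heavy upstream rainfall accounts for the flood warning, dam release becomes less likely.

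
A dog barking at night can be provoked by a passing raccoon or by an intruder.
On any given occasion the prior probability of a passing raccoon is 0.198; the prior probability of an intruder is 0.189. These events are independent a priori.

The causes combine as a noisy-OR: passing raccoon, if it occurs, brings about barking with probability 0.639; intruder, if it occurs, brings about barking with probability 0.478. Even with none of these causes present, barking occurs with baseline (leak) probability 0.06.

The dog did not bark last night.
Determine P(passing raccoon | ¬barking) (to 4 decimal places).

Under noisy-OR, P(barking | causes) = 1 − (1−0.06)·∏(1−qᵢ) over the active causes.
Numerator (weight on configurations with passing raccoon): 0.054491 + 0.006629 = 0.061120
Denominator P(¬barking): 0.94*0.802*0.811 + 0.49068*0.802*0.189 + 0.33934*0.198*0.811 + 0.177135*0.198*0.189 = 0.746893
Posterior = 0.061120 / 0.746893 ≈ 0.0818

P(passing raccoon | ¬barking) ≈ 0.0818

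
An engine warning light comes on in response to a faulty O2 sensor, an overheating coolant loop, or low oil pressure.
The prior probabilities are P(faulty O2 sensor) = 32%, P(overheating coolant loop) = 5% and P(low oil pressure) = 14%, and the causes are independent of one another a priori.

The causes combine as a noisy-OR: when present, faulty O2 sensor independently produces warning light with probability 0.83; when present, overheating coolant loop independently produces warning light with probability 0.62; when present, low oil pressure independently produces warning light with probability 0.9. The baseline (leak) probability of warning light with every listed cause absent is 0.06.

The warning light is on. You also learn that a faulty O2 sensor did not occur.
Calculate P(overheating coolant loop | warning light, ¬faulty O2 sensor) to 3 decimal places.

P(overheating coolant loop | warning light, ¬faulty O2 sensor) ≈ 0.169

Under noisy-OR, P(warning light | causes) = 1 − (1−0.06)·∏(1−qᵢ) over the active causes.
For the numerator, keep only overheating coolant loop=true terms: 0.027640 + 0.006750 = 0.034390
The normalizing constant is 0.06·0.95·0.86 + 0.906·0.95·0.14 + 0.6428·0.05·0.86 + 0.96428·0.05·0.14 = 0.203908
Posterior = 0.034390 / 0.203908 ≈ 0.169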